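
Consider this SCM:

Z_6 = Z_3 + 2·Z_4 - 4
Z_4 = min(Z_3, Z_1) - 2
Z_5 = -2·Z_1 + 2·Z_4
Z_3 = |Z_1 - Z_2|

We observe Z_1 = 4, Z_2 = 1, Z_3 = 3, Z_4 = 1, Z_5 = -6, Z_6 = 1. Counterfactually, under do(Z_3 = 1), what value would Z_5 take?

do(Z_3=1) replaces the equation Z_3 = |Z_1 - Z_2| with the constant Z_3 = 1.
Z_4 = min(Z_3, Z_1) - 2  [with Z_3=1, Z_1=4]  = -1
Z_5 = -2·Z_1 + 2·Z_4  [with Z_1=4, Z_4=-1]  = -10

-10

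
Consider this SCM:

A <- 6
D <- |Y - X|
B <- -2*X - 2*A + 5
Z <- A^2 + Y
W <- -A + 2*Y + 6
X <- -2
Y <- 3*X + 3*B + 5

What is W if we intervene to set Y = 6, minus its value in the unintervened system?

Intervening sets Y = 6 and removes its equation (Y <- 3*X + 3*B + 5).
W = -A + 2*Y + 6  [with A=6, Y=6]  = 12
Without intervention: B = -2*X - 2*A + 5  [with X=-2, A=6]  = -3; Y = 3*X + 3*B + 5  [with X=-2, B=-3]  = -10; W = -A + 2*Y + 6  [with A=6, Y=-10]  = -20.
Change = 12 − (-20) = 32.

32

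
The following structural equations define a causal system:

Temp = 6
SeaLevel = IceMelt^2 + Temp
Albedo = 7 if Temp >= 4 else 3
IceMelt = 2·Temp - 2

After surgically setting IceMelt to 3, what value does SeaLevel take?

15

Under do(IceMelt=3), the mechanism IceMelt = 2·Temp - 2 is discarded; IceMelt is fixed at 3.
SeaLevel = IceMelt^2 + Temp  [with IceMelt=3, Temp=6]  = 15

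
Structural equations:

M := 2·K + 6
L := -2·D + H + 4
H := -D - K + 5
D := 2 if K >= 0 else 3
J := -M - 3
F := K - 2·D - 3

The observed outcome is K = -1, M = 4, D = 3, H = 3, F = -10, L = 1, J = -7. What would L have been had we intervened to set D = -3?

The intervention breaks the incoming arrows to D: D := 2 if K >= 0 else 3 no longer applies, and D = -3.
H = -D - K + 5  [with D=-3, K=-1]  = 9
L = -2·D + H + 4  [with D=-3, H=9]  = 19

19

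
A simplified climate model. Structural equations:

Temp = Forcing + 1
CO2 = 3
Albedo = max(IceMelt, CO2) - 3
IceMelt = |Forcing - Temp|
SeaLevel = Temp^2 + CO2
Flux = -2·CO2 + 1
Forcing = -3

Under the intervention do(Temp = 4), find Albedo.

do(Temp=4) replaces the equation Temp = Forcing + 1 with the constant Temp = 4.
IceMelt = |Forcing - Temp|  [with Forcing=-3, Temp=4]  = 7
Albedo = max(IceMelt, CO2) - 3  [with IceMelt=7, CO2=3]  = 4

4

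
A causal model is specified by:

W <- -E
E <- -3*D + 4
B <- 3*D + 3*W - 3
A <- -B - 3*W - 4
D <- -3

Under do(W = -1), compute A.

do(W=-1) replaces the equation W <- -E with the constant W = -1.
B = 3*D + 3*W - 3  [with D=-3, W=-1]  = -15
A = -B - 3*W - 4  [with B=-15, W=-1]  = 14

14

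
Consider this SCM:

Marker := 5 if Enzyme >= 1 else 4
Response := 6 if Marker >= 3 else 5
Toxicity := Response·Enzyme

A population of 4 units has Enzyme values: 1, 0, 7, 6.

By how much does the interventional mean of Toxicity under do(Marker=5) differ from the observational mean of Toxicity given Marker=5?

Every unit gets Marker=5 under the intervention. Toxicity values become 6, 0, 42, 36; E[Toxicity|do(Marker=5)] = 21.
E[Toxicity|Marker=5] averages over only the 3 units with Marker=5 (Enzyme = 1, 7, 6): Toxicity = 6, 42, 36, mean 28.
Difference = 21 − 28 = -7.

-7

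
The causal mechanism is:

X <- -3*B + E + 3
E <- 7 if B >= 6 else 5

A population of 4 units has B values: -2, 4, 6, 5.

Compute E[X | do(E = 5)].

-1.75

Every unit gets E=5 under the intervention. X values become 14, -4, -10, -7; E[X|do(E=5)] = -1.75.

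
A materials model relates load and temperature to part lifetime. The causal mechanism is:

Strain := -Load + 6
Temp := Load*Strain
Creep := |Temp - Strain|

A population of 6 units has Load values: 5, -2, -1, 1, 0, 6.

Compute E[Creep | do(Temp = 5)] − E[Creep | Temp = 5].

Every unit gets Temp=5 under the intervention. Creep values become 4, 3, 2, 0, 1, 5; E[Creep|do(Temp=5)] = 2.5.
Observing Temp=5 restricts to units where Temp's equation naturally yields 5: Load ∈ {5, 1}. In that subpopulation Creep = 4, 0, mean 2.
Difference = 2.5 − 2 = 0.5.

0.5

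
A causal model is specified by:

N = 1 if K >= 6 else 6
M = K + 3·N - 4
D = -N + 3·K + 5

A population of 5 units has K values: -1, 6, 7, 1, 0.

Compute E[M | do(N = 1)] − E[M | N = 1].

Every unit gets N=1 under the intervention. M values become -2, 5, 6, 0, -1; E[M|do(N=1)] = 1.6.
Observing N=1 restricts to units where N's equation naturally yields 1: K ∈ {6, 7}. In that subpopulation M = 5, 6, mean 5.5.
Difference = 1.6 − 5.5 = -3.9.

-3.9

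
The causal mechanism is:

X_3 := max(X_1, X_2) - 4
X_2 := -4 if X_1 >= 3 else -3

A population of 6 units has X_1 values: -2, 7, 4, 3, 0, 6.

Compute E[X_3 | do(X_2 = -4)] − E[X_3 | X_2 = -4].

-2

Under do(X_2=-4), X_2's equation is replaced by X_2=-4 for every unit. Per-unit X_3: -6, 3, 0, -1, -4, 2. Mean = -1.
Conditioning on X_2=-4 selects the 4 unit(s) with X_1 ∈ {7, 4, 3, 6}. Their X_3 values: 3, 0, -1, 2. Mean = 1.
Difference = -1 − 1 = -2.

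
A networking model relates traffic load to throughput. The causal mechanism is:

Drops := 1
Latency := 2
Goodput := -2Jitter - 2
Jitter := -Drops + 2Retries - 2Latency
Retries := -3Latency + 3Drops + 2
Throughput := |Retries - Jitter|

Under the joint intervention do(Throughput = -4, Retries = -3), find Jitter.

Under do(Throughput = -4, Retries = -3), each intervened variable's structural equation is replaced by its fixed value.
Jitter = -Drops + 2Retries - 2Latency  [with Drops=1, Retries=-3, Latency=2]  = -11

-11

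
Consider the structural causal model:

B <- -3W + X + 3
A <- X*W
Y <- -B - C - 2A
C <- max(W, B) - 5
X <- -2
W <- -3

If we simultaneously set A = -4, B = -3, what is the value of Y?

Setting A = -4, B = -3 by intervention discards those variables' equations.
C = max(W, B) - 5  [with W=-3, B=-3]  = -8
Y = -B - C - 2A  [with B=-3, C=-8, A=-4]  = 19

19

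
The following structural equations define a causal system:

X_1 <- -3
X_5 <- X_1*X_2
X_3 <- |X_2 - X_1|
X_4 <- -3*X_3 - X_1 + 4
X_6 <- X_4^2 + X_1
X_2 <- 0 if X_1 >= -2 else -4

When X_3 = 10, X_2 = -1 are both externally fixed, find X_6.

Setting X_3 = 10, X_2 = -1 by intervention discards those variables' equations.
X_4 = -3*X_3 - X_1 + 4  [with X_3=10, X_1=-3]  = -23
X_6 = X_4^2 + X_1  [with X_4=-23, X_1=-3]  = 526

526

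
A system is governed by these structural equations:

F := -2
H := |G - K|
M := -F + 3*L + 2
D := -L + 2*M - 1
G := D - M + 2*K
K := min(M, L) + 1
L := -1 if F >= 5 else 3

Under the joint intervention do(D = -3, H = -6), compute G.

The joint intervention fixes D = -3, H = -6, removing each variable's own equation.
L = -1 if F >= 5 else 3  [with F=-2]  = 3
M = -F + 3*L + 2  [with F=-2, L=3]  = 13
K = min(M, L) + 1  [with M=13, L=3]  = 4
G = D - M + 2*K  [with D=-3, M=13, K=4]  = -8

-8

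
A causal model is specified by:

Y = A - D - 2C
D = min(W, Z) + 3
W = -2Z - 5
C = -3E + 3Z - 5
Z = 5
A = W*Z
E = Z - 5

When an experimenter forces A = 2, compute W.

-15

do(A=2) replaces the equation A = W*Z with the constant A = 2.
W is not downstream of the intervention, so its value is determined by the original equations.
W = -2Z - 5  [with Z=5]  = -15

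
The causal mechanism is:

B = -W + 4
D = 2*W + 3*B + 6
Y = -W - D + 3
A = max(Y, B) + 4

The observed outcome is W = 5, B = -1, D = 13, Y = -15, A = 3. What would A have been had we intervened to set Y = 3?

7

Intervening sets Y = 3 and removes its equation (Y = -W - D + 3).
B = -W + 4  [with W=5]  = -1
A = max(Y, B) + 4  [with Y=3, B=-1]  = 7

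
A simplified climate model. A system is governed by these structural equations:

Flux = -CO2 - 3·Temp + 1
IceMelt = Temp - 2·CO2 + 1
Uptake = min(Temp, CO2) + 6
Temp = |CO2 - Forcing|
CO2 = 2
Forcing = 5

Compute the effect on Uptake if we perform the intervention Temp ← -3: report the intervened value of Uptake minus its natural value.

-5

The intervention breaks the incoming arrows to Temp: Temp = |CO2 - Forcing| no longer applies, and Temp = -3.
Uptake = min(Temp, CO2) + 6  [with Temp=-3, CO2=2]  = 3
Without intervention: Temp = |CO2 - Forcing|  [with CO2=2, Forcing=5]  = 3; Uptake = min(Temp, CO2) + 6  [with Temp=3, CO2=2]  = 8.
Change = 3 − 8 = -5.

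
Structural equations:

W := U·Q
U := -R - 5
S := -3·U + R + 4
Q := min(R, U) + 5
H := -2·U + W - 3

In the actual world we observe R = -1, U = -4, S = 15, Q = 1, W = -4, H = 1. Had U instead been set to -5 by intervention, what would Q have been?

0

Under do(U=-5), the mechanism U := -R - 5 is discarded; U is fixed at -5.
Q = min(R, U) + 5  [with R=-1, U=-5]  = 0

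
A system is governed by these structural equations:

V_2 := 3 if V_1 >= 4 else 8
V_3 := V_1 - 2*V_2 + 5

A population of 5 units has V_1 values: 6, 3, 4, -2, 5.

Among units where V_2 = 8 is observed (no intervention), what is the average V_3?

-10.5

Observing V_2=8 restricts to units where V_2's equation naturally yields 8: V_1 ∈ {3, -2}. In that subpopulation V_3 = -8, -13, mean -10.5.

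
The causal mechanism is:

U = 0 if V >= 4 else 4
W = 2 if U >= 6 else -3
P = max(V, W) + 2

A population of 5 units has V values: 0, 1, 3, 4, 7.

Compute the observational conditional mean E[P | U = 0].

7.5

E[P|U=0] averages over only the 2 units with U=0 (V = 4, 7): P = 6, 9, mean 7.5.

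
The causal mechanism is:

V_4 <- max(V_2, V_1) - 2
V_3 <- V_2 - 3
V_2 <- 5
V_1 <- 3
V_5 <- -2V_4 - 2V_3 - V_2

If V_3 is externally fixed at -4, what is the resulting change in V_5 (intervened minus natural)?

12

do(V_3=-4) replaces the equation V_3 <- V_2 - 3 with the constant V_3 = -4.
V_4 = max(V_2, V_1) - 2  [with V_2=5, V_1=3]  = 3
V_5 = -2V_4 - 2V_3 - V_2  [with V_4=3, V_3=-4, V_2=5]  = -3
Without intervention: V_3 = V_2 - 3  [with V_2=5]  = 2; V_4 = max(V_2, V_1) - 2  [with V_2=5, V_1=3]  = 3; V_5 = -2V_4 - 2V_3 - V_2  [with V_4=3, V_3=2, V_2=5]  = -15.
Change = -3 − (-15) = 12.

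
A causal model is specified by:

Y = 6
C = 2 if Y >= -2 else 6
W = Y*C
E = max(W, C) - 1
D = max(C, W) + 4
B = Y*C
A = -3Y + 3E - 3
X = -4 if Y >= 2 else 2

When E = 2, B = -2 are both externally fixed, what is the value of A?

-15

Setting E = 2, B = -2 by intervention discards those variables' equations.
A = -3Y + 3E - 3  [with Y=6, E=2]  = -15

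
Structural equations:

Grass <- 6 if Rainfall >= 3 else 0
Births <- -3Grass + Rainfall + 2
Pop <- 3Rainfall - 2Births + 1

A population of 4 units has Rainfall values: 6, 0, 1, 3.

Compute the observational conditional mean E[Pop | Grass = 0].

-2.5

E[Pop|Grass=0] averages over only the 2 units with Grass=0 (Rainfall = 0, 1): Pop = -3, -2, mean -2.5.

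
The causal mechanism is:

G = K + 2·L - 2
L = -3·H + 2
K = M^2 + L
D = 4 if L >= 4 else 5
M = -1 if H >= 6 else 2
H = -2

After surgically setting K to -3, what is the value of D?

Under do(K=-3), the mechanism K = M^2 + L is discarded; K is fixed at -3.
Since D is not a descendant of the intervened variable, it is unaffected.
L = -3·H + 2  [with H=-2]  = 8
D = 4 if L >= 4 else 5  [with L=8]  = 4

4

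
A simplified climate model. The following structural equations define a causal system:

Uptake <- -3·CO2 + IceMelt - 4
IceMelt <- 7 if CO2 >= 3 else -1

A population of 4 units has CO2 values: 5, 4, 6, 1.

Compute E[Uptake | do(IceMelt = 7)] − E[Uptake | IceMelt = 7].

3

Under do(IceMelt=7), IceMelt's equation is replaced by IceMelt=7 for every unit. Per-unit Uptake: -12, -9, -15, 0. Mean = -9.
Observing IceMelt=7 restricts to units where IceMelt's equation naturally yields 7: CO2 ∈ {5, 4, 6}. In that subpopulation Uptake = -12, -9, -15, mean -12.
Difference = -9 − (-12) = 3.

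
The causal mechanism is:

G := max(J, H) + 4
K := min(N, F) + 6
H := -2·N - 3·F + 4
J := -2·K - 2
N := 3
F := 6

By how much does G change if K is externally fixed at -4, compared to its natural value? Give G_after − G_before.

26

Under do(K=-4), the mechanism K := min(N, F) + 6 is discarded; K is fixed at -4.
H = -2·N - 3·F + 4  [with N=3, F=6]  = -20
J = -2·K - 2  [with K=-4]  = 6
G = max(J, H) + 4  [with J=6, H=-20]  = 10
Without intervention: H = -2·N - 3·F + 4  [with N=3, F=6]  = -20; K = min(N, F) + 6  [with N=3, F=6]  = 9; J = -2·K - 2  [with K=9]  = -20; G = max(J, H) + 4  [with J=-20, H=-20]  = -16.
Change = 10 − (-16) = 26.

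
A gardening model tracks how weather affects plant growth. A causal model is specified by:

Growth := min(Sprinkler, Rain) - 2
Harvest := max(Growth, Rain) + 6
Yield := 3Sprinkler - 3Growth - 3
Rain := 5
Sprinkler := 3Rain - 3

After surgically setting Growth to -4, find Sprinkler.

12

Under do(Growth=-4), the mechanism Growth := min(Sprinkler, Rain) - 2 is discarded; Growth is fixed at -4.
Since Sprinkler is not a descendant of the intervened variable, it is unaffected.
Sprinkler = 3Rain - 3  [with Rain=5]  = 12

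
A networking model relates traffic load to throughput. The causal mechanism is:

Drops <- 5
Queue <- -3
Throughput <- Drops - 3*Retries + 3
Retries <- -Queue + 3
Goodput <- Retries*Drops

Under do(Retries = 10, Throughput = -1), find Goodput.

50

Setting Retries = 10, Throughput = -1 by intervention discards those variables' equations.
Goodput = Retries*Drops  [with Retries=10, Drops=5]  = 50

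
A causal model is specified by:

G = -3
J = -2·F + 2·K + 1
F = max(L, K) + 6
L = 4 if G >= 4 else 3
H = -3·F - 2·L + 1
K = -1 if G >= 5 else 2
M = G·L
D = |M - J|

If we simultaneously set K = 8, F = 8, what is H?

The joint intervention fixes K = 8, F = 8, removing each variable's own equation.
L = 4 if G >= 4 else 3  [with G=-3]  = 3
H = -3·F - 2·L + 1  [with F=8, L=3]  = -29

-29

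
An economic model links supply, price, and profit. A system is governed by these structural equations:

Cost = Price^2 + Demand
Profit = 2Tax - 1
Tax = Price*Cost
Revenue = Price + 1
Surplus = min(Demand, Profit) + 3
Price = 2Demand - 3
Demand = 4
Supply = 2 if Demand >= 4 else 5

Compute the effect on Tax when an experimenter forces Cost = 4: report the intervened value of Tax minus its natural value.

-125

Under do(Cost=4), the mechanism Cost = Price^2 + Demand is discarded; Cost is fixed at 4.
Price = 2Demand - 3  [with Demand=4]  = 5
Tax = Price*Cost  [with Price=5, Cost=4]  = 20
Without intervention: Price = 2Demand - 3  [with Demand=4]  = 5; Cost = Price^2 + Demand  [with Price=5, Demand=4]  = 29; Tax = Price*Cost  [with Price=5, Cost=29]  = 145.
Change = 20 − 145 = -125.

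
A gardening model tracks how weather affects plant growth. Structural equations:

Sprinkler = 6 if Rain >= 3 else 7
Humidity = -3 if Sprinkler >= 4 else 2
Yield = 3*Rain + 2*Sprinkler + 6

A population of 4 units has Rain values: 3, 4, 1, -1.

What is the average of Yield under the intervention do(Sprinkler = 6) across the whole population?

Under do(Sprinkler=6), Sprinkler's equation is replaced by Sprinkler=6 for every unit. Per-unit Yield: 27, 30, 21, 15. Mean = 23.25.

23.25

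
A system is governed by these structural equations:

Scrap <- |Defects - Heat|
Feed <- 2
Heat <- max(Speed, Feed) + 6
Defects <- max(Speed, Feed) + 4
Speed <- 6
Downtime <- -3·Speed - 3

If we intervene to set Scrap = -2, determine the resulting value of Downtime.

-21

The intervention breaks the incoming arrows to Scrap: Scrap <- |Defects - Heat| no longer applies, and Scrap = -2.
Since Downtime is not a descendant of the intervened variable, it is unaffected.
Downtime = -3·Speed - 3  [with Speed=6]  = -21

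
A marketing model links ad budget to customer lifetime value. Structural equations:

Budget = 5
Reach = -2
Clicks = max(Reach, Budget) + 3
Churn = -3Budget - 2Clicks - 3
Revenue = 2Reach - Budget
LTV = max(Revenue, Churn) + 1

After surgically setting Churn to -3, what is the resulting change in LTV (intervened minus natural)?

6

Under do(Churn=-3), the mechanism Churn = -3Budget - 2Clicks - 3 is discarded; Churn is fixed at -3.
Revenue = 2Reach - Budget  [with Reach=-2, Budget=5]  = -9
LTV = max(Revenue, Churn) + 1  [with Revenue=-9, Churn=-3]  = -2
Without intervention: Clicks = max(Reach, Budget) + 3  [with Reach=-2, Budget=5]  = 8; Churn = -3Budget - 2Clicks - 3  [with Budget=5, Clicks=8]  = -34; Revenue = 2Reach - Budget  [with Reach=-2, Budget=5]  = -9; LTV = max(Revenue, Churn) + 1  [with Revenue=-9, Churn=-34]  = -8.
Change = -2 − (-8) = 6.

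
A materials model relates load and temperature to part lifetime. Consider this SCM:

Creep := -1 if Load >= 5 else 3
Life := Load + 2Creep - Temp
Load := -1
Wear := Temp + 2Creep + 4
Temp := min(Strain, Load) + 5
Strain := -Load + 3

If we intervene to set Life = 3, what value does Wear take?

do(Life=3) replaces the equation Life := Load + 2Creep - Temp with the constant Life = 3.
Since Wear is not a descendant of the intervened variable, it is unaffected.
Strain = -Load + 3  [with Load=-1]  = 4
Temp = min(Strain, Load) + 5  [with Strain=4, Load=-1]  = 4
Creep = -1 if Load >= 5 else 3  [with Load=-1]  = 3
Wear = Temp + 2Creep + 4  [with Temp=4, Creep=3]  = 14

14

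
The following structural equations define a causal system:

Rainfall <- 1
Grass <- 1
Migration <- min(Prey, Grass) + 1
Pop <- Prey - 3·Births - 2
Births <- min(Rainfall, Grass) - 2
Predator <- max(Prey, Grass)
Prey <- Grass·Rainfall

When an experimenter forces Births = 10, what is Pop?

Under do(Births=10), the mechanism Births <- min(Rainfall, Grass) - 2 is discarded; Births is fixed at 10.
Prey = Grass·Rainfall  [with Grass=1, Rainfall=1]  = 1
Pop = Prey - 3·Births - 2  [with Prey=1, Births=10]  = -31

-31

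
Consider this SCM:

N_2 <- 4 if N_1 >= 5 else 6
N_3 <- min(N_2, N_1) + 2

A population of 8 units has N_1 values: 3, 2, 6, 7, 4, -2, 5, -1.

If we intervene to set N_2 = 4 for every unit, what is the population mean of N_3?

Under do(N_2=4), N_2's equation is replaced by N_2=4 for every unit. Per-unit N_3: 5, 4, 6, 6, 6, 0, 6, 1. Mean = 4.25.

4.25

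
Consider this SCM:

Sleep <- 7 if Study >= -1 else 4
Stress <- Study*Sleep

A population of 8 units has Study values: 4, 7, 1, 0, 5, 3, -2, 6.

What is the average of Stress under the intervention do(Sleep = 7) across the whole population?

do(Sleep=7) breaks Sleep's dependence on Study. With Sleep=7 fixed, Stress across the units is 28, 49, 7, 0, 35, 21, -14, 42, mean 21.

21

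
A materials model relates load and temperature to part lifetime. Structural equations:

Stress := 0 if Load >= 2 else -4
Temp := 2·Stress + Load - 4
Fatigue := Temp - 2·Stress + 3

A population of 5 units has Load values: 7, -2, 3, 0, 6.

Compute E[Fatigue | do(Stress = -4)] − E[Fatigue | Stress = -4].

3.8

The intervention sets Stress=-4 in all 5 units regardless of Load. Recomputing Fatigue per unit gives 6, -3, 2, -1, 5; average 1.8.
E[Fatigue|Stress=-4] averages over only the 2 units with Stress=-4 (Load = -2, 0): Fatigue = -3, -1, mean -2.
Difference = 1.8 − (-2) = 3.8.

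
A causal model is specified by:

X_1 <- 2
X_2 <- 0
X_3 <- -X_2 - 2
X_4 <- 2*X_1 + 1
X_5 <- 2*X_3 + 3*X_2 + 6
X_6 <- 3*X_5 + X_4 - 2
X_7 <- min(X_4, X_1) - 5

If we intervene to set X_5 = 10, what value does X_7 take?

-3

Under do(X_5=10), the mechanism X_5 <- 2*X_3 + 3*X_2 + 6 is discarded; X_5 is fixed at 10.
Since X_7 is not a descendant of the intervened variable, it is unaffected.
X_4 = 2*X_1 + 1  [with X_1=2]  = 5
X_7 = min(X_4, X_1) - 5  [with X_4=5, X_1=2]  = -3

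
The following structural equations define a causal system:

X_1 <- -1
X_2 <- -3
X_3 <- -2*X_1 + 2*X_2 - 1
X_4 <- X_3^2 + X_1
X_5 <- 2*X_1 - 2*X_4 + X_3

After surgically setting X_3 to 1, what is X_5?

do(X_3=1) replaces the equation X_3 <- -2*X_1 + 2*X_2 - 1 with the constant X_3 = 1.
X_4 = X_3^2 + X_1  [with X_3=1, X_1=-1]  = 0
X_5 = 2*X_1 - 2*X_4 + X_3  [with X_1=-1, X_4=0, X_3=1]  = -1

-1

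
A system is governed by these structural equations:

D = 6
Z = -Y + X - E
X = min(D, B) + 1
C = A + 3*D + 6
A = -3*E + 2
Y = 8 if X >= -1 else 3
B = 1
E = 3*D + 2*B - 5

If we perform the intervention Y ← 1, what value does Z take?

-14

The intervention breaks the incoming arrows to Y: Y = 8 if X >= -1 else 3 no longer applies, and Y = 1.
X = min(D, B) + 1  [with D=6, B=1]  = 2
E = 3*D + 2*B - 5  [with D=6, B=1]  = 15
Z = -Y + X - E  [with Y=1, X=2, E=15]  = -14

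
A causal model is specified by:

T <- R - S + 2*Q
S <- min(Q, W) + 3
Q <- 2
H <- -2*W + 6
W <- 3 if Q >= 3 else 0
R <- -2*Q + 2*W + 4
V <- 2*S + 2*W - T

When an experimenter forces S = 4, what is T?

0

The intervention breaks the incoming arrows to S: S <- min(Q, W) + 3 no longer applies, and S = 4.
W = 3 if Q >= 3 else 0  [with Q=2]  = 0
R = -2*Q + 2*W + 4  [with Q=2, W=0]  = 0
T = R - S + 2*Q  [with R=0, S=4, Q=2]  = 0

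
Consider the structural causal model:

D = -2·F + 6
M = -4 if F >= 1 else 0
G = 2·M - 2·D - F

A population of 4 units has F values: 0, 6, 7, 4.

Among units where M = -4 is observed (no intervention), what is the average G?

-3

Conditioning on M=-4 selects the 3 unit(s) with F ∈ {6, 7, 4}. Their G values: -2, 1, -8. Mean = -3.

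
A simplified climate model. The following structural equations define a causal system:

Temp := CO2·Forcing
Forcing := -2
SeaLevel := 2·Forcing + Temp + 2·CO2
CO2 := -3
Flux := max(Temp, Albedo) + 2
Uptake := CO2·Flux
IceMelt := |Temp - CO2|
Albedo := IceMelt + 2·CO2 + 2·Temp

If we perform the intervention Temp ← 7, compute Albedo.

do(Temp=7) replaces the equation Temp := CO2·Forcing with the constant Temp = 7.
IceMelt = |Temp - CO2|  [with Temp=7, CO2=-3]  = 10
Albedo = IceMelt + 2·CO2 + 2·Temp  [with IceMelt=10, CO2=-3, Temp=7]  = 18

18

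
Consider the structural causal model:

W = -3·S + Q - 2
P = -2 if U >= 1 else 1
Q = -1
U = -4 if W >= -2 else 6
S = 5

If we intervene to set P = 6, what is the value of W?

-18

do(P=6) replaces the equation P = -2 if U >= 1 else 1 with the constant P = 6.
W is not downstream of the intervention, so its value is determined by the original equations.
W = -3·S + Q - 2  [with S=5, Q=-1]  = -18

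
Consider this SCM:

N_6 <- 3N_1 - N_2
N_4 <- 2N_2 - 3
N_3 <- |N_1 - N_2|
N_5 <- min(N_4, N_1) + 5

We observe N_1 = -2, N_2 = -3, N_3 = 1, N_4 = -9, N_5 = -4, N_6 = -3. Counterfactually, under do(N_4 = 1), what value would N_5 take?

Intervening sets N_4 = 1 and removes its equation (N_4 <- 2N_2 - 3).
N_5 = min(N_4, N_1) + 5  [with N_4=1, N_1=-2]  = 3

3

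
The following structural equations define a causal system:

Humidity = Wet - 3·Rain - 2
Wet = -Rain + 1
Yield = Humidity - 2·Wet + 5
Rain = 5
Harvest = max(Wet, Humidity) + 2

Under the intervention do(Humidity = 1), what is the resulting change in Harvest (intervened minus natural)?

do(Humidity=1) replaces the equation Humidity = Wet - 3·Rain - 2 with the constant Humidity = 1.
Wet = -Rain + 1  [with Rain=5]  = -4
Harvest = max(Wet, Humidity) + 2  [with Wet=-4, Humidity=1]  = 3
Without intervention: Wet = -Rain + 1  [with Rain=5]  = -4; Humidity = Wet - 3·Rain - 2  [with Wet=-4, Rain=5]  = -21; Harvest = max(Wet, Humidity) + 2  [with Wet=-4, Humidity=-21]  = -2.
Change = 3 − (-2) = 5.

5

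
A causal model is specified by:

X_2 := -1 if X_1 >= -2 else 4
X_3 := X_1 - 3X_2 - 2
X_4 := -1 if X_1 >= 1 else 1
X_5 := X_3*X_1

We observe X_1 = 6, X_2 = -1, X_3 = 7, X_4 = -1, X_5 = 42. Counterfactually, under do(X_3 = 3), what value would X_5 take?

do(X_3=3) replaces the equation X_3 := X_1 - 3X_2 - 2 with the constant X_3 = 3.
X_5 = X_3*X_1  [with X_3=3, X_1=6]  = 18

18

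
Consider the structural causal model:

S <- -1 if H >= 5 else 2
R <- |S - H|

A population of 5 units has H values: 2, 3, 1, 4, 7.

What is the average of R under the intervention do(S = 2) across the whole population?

do(S=2) breaks S's dependence on H. With S=2 fixed, R across the units is 0, 1, 1, 2, 5, mean 1.8.

1.8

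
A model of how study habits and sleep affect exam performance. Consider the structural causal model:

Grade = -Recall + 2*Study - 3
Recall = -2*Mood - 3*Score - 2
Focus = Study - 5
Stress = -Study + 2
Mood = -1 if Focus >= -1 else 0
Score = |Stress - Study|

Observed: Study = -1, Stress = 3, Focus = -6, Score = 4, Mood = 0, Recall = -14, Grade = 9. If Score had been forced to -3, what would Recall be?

7

Under do(Score=-3), the mechanism Score = |Stress - Study| is discarded; Score is fixed at -3.
Focus = Study - 5  [with Study=-1]  = -6
Mood = -1 if Focus >= -1 else 0  [with Focus=-6]  = 0
Recall = -2*Mood - 3*Score - 2  [with Mood=0, Score=-3]  = 7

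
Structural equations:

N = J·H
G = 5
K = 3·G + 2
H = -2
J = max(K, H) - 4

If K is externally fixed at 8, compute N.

-8

do(K=8) replaces the equation K = 3·G + 2 with the constant K = 8.
J = max(K, H) - 4  [with K=8, H=-2]  = 4
N = J·H  [with J=4, H=-2]  = -8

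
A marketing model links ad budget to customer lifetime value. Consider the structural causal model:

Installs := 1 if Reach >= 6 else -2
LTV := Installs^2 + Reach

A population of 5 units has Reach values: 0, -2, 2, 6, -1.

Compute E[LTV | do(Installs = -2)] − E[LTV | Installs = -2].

Every unit gets Installs=-2 under the intervention. LTV values become 4, 2, 6, 10, 3; E[LTV|do(Installs=-2)] = 5.
Conditioning on Installs=-2 selects the 4 unit(s) with Reach ∈ {0, -2, 2, -1}. Their LTV values: 4, 2, 6, 3. Mean = 3.75.
Difference = 5 − 3.75 = 1.25.

1.25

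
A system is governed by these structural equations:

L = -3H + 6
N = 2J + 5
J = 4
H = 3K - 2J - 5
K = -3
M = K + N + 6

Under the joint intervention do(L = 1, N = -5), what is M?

-2

Setting L = 1, N = -5 by intervention discards those variables' equations.
M = K + N + 6  [with K=-3, N=-5]  = -2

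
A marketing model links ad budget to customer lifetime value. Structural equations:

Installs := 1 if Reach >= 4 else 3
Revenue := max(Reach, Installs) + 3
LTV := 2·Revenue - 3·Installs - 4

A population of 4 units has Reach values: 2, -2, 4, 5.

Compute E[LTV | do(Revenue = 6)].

2

Under do(Revenue=6), Revenue's equation is replaced by Revenue=6 for every unit. Per-unit LTV: -1, -1, 5, 5. Mean = 2.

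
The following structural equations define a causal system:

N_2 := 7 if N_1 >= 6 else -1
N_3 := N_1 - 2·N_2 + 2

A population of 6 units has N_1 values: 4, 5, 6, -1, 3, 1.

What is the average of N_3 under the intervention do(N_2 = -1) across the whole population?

Every unit gets N_2=-1 under the intervention. N_3 values become 8, 9, 10, 3, 7, 5; E[N_3|do(N_2=-1)] = 7.

7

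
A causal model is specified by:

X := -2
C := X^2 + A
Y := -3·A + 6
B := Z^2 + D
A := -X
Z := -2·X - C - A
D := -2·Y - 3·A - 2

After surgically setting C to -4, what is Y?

0

do(C=-4) replaces the equation C := X^2 + A with the constant C = -4.
Y is not downstream of the intervention, so its value is determined by the original equations.
A = -X  [with X=-2]  = 2
Y = -3·A + 6  [with A=2]  = 0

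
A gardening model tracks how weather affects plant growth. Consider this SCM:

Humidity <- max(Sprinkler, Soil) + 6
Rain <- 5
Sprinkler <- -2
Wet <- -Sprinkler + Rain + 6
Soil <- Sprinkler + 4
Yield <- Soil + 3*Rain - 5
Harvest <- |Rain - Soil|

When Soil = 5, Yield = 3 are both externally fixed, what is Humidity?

11

The joint intervention fixes Soil = 5, Yield = 3, removing each variable's own equation.
Humidity = max(Sprinkler, Soil) + 6  [with Sprinkler=-2, Soil=5]  = 11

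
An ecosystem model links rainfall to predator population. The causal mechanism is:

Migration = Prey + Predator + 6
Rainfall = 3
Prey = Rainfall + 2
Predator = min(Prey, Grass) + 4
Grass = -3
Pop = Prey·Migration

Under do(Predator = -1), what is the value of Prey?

5

Under do(Predator=-1), the mechanism Predator = min(Prey, Grass) + 4 is discarded; Predator is fixed at -1.
Since Prey is not a descendant of the intervened variable, it is unaffected.
Prey = Rainfall + 2  [with Rainfall=3]  = 5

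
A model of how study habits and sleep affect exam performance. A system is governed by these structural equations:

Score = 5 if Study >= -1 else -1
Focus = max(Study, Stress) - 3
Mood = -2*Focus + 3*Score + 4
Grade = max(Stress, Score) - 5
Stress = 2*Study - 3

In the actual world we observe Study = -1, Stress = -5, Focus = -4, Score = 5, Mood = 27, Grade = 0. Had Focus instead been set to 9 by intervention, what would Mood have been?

1

do(Focus=9) replaces the equation Focus = max(Study, Stress) - 3 with the constant Focus = 9.
Score = 5 if Study >= -1 else -1  [with Study=-1]  = 5
Mood = -2*Focus + 3*Score + 4  [with Focus=9, Score=5]  = 1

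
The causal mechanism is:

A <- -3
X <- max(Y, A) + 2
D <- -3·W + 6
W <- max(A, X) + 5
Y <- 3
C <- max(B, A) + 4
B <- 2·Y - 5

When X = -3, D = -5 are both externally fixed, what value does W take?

2

The joint intervention fixes X = -3, D = -5, removing each variable's own equation.
W = max(A, X) + 5  [with A=-3, X=-3]  = 2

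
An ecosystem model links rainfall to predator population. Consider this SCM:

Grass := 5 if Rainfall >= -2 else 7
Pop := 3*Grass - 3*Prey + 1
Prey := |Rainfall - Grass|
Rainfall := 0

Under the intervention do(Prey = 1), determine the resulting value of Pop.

13

The intervention breaks the incoming arrows to Prey: Prey := |Rainfall - Grass| no longer applies, and Prey = 1.
Grass = 5 if Rainfall >= -2 else 7  [with Rainfall=0]  = 5
Pop = 3*Grass - 3*Prey + 1  [with Grass=5, Prey=1]  = 13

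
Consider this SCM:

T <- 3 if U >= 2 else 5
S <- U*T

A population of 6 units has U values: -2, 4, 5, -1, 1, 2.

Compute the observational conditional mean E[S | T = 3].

11

E[S|T=3] averages over only the 3 units with T=3 (U = 4, 5, 2): S = 12, 15, 6, mean 11.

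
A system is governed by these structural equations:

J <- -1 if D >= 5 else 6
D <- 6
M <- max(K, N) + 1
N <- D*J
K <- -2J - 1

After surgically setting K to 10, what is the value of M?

11

Intervening sets K = 10 and removes its equation (K <- -2J - 1).
J = -1 if D >= 5 else 6  [with D=6]  = -1
N = D*J  [with D=6, J=-1]  = -6
M = max(K, N) + 1  [with K=10, N=-6]  = 11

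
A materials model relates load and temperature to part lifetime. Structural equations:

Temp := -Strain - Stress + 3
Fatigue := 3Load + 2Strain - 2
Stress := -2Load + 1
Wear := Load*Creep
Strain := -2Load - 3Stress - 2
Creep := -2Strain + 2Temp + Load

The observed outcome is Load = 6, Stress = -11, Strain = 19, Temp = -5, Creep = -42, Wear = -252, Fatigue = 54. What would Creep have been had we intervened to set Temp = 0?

Intervening sets Temp = 0 and removes its equation (Temp := -Strain - Stress + 3).
Stress = -2Load + 1  [with Load=6]  = -11
Strain = -2Load - 3Stress - 2  [with Load=6, Stress=-11]  = 19
Creep = -2Strain + 2Temp + Load  [with Strain=19, Temp=0, Load=6]  = -32

-32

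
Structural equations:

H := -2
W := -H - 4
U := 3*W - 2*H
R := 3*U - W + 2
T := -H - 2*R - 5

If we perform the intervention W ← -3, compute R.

-10

Under do(W=-3), the mechanism W := -H - 4 is discarded; W is fixed at -3.
U = 3*W - 2*H  [with W=-3, H=-2]  = -5
R = 3*U - W + 2  [with U=-5, W=-3]  = -10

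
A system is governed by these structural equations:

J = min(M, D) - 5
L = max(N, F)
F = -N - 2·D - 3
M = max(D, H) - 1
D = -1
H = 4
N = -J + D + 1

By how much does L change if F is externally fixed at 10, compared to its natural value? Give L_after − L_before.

4

Intervening sets F = 10 and removes its equation (F = -N - 2·D - 3).
M = max(D, H) - 1  [with D=-1, H=4]  = 3
J = min(M, D) - 5  [with M=3, D=-1]  = -6
N = -J + D + 1  [with J=-6, D=-1]  = 6
L = max(N, F)  [with N=6, F=10]  = 10
Without intervention: M = max(D, H) - 1  [with D=-1, H=4]  = 3; J = min(M, D) - 5  [with M=3, D=-1]  = -6; N = -J + D + 1  [with J=-6, D=-1]  = 6; F = -N - 2·D - 3  [with N=6, D=-1]  = -7; L = max(N, F)  [with N=6, F=-7]  = 6.
Change = 10 − 6 = 4.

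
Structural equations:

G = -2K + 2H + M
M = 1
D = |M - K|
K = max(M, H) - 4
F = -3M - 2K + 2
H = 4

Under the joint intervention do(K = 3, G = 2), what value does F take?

Setting K = 3, G = 2 by intervention discards those variables' equations.
F = -3M - 2K + 2  [with M=1, K=3]  = -7

-7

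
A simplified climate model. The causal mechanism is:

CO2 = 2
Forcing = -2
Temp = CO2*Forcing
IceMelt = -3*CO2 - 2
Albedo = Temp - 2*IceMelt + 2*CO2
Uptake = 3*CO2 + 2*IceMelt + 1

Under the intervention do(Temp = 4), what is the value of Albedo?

24

do(Temp=4) replaces the equation Temp = CO2*Forcing with the constant Temp = 4.
IceMelt = -3*CO2 - 2  [with CO2=2]  = -8
Albedo = Temp - 2*IceMelt + 2*CO2  [with Temp=4, IceMelt=-8, CO2=2]  = 24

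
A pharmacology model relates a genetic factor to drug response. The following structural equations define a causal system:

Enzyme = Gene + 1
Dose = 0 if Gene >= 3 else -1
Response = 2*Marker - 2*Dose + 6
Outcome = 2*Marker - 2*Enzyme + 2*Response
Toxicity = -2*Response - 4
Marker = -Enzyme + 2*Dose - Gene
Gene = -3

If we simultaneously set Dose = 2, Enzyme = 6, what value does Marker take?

1

Setting Dose = 2, Enzyme = 6 by intervention discards those variables' equations.
Marker = -Enzyme + 2*Dose - Gene  [with Enzyme=6, Dose=2, Gene=-3]  = 1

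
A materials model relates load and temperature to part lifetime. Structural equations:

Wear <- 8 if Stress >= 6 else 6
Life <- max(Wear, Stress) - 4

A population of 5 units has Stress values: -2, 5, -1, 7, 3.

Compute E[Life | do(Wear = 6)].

do(Wear=6) breaks Wear's dependence on Stress. With Wear=6 fixed, Life across the units is 2, 2, 2, 3, 2, mean 2.2.

2.2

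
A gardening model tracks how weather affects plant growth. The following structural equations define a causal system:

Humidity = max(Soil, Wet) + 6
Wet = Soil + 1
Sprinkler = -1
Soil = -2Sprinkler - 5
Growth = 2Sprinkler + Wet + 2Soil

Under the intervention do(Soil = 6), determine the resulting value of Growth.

Under do(Soil=6), the mechanism Soil = -2Sprinkler - 5 is discarded; Soil is fixed at 6.
Wet = Soil + 1  [with Soil=6]  = 7
Growth = 2Sprinkler + Wet + 2Soil  [with Sprinkler=-1, Wet=7, Soil=6]  = 17

17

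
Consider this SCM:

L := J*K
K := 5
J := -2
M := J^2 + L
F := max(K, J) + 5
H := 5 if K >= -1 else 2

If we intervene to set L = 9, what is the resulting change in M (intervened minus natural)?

19

The intervention breaks the incoming arrows to L: L := J*K no longer applies, and L = 9.
M = J^2 + L  [with J=-2, L=9]  = 13
Without intervention: L = J*K  [with J=-2, K=5]  = -10; M = J^2 + L  [with J=-2, L=-10]  = -6.
Change = 13 − (-6) = 19.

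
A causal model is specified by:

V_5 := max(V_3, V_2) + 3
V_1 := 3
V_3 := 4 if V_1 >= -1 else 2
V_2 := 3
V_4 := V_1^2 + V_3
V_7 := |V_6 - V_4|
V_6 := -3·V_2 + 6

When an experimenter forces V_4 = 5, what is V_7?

8

The intervention breaks the incoming arrows to V_4: V_4 := V_1^2 + V_3 no longer applies, and V_4 = 5.
V_6 = -3·V_2 + 6  [with V_2=3]  = -3
V_7 = |V_6 - V_4|  [with V_6=-3, V_4=5]  = 8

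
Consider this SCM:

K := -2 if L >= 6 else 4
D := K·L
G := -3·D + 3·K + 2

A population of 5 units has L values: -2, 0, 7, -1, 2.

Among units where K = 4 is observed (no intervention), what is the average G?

17

Conditioning on K=4 selects the 4 unit(s) with L ∈ {-2, 0, -1, 2}. Their G values: 38, 14, 26, -10. Mean = 17.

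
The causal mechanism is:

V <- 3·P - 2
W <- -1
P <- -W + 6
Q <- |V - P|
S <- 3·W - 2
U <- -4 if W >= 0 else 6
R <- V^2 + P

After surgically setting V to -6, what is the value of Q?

The intervention breaks the incoming arrows to V: V <- 3·P - 2 no longer applies, and V = -6.
P = -W + 6  [with W=-1]  = 7
Q = |V - P|  [with V=-6, P=7]  = 13

13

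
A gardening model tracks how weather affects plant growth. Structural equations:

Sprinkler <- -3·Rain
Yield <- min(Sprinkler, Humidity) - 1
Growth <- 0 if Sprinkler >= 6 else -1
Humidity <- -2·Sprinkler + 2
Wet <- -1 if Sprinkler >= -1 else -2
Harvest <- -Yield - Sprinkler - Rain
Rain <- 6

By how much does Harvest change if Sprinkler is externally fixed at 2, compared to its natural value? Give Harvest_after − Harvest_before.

-36

Under do(Sprinkler=2), the mechanism Sprinkler <- -3·Rain is discarded; Sprinkler is fixed at 2.
Humidity = -2·Sprinkler + 2  [with Sprinkler=2]  = -2
Yield = min(Sprinkler, Humidity) - 1  [with Sprinkler=2, Humidity=-2]  = -3
Harvest = -Yield - Sprinkler - Rain  [with Yield=-3, Sprinkler=2, Rain=6]  = -5
Without intervention: Sprinkler = -3·Rain  [with Rain=6]  = -18; Humidity = -2·Sprinkler + 2  [with Sprinkler=-18]  = 38; Yield = min(Sprinkler, Humidity) - 1  [with Sprinkler=-18, Humidity=38]  = -19; Harvest = -Yield - Sprinkler - Rain  [with Yield=-19, Sprinkler=-18, Rain=6]  = 31.
Change = -5 − 31 = -36.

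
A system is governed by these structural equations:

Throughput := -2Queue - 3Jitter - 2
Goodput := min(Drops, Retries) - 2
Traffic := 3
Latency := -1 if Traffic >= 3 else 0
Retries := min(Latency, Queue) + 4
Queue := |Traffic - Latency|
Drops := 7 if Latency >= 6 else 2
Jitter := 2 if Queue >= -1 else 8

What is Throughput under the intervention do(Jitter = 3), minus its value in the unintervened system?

-3

Intervening sets Jitter = 3 and removes its equation (Jitter := 2 if Queue >= -1 else 8).
Latency = -1 if Traffic >= 3 else 0  [with Traffic=3]  = -1
Queue = |Traffic - Latency|  [with Traffic=3, Latency=-1]  = 4
Throughput = -2Queue - 3Jitter - 2  [with Queue=4, Jitter=3]  = -19
Without intervention: Latency = -1 if Traffic >= 3 else 0  [with Traffic=3]  = -1; Queue = |Traffic - Latency|  [with Traffic=3, Latency=-1]  = 4; Jitter = 2 if Queue >= -1 else 8  [with Queue=4]  = 2; Throughput = -2Queue - 3Jitter - 2  [with Queue=4, Jitter=2]  = -16.
Change = -19 − (-16) = -3.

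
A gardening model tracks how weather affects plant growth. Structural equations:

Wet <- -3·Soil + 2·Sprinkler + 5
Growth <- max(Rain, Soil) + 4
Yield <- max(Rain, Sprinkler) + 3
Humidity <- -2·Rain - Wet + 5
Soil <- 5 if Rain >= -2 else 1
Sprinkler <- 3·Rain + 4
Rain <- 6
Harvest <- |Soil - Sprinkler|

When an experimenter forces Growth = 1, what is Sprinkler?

22

Under do(Growth=1), the mechanism Growth <- max(Rain, Soil) + 4 is discarded; Growth is fixed at 1.
No directed path runs from Growth to Sprinkler, so Sprinkler keeps its natural value.
Sprinkler = 3·Rain + 4  [with Rain=6]  = 22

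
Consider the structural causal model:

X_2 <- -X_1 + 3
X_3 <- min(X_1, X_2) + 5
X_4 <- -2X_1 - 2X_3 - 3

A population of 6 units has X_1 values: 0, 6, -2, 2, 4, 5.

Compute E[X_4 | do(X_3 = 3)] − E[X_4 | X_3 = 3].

-2

do(X_3=3) breaks X_3's dependence on X_1. With X_3=3 fixed, X_4 across the units is -9, -21, -5, -13, -17, -19, mean -14.
Observing X_3=3 restricts to units where X_3's equation naturally yields 3: X_1 ∈ {-2, 5}. In that subpopulation X_4 = -5, -19, mean -12.
Difference = -14 − (-12) = -2.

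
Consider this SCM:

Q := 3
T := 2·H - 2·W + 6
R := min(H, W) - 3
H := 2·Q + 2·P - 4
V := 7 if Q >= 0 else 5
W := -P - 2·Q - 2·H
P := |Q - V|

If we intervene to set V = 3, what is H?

2

Under do(V=3), the mechanism V := 7 if Q >= 0 else 5 is discarded; V is fixed at 3.
P = |Q - V|  [with Q=3, V=3]  = 0
H = 2·Q + 2·P - 4  [with Q=3, P=0]  = 2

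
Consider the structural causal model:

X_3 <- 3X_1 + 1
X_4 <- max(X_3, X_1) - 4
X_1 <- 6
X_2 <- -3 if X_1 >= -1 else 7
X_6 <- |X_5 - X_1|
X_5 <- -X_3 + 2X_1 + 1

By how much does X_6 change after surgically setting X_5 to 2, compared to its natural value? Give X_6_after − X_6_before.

-8

The intervention breaks the incoming arrows to X_5: X_5 <- -X_3 + 2X_1 + 1 no longer applies, and X_5 = 2.
X_6 = |X_5 - X_1|  [with X_5=2, X_1=6]  = 4
Without intervention: X_3 = 3X_1 + 1  [with X_1=6]  = 19; X_5 = -X_3 + 2X_1 + 1  [with X_3=19, X_1=6]  = -6; X_6 = |X_5 - X_1|  [with X_5=-6, X_1=6]  = 12.
Change = 4 − 12 = -8.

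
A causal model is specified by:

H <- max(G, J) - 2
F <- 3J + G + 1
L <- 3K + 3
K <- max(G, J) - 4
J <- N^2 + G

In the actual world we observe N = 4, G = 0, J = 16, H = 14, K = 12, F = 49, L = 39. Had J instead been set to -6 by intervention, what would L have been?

-9

The intervention breaks the incoming arrows to J: J <- N^2 + G no longer applies, and J = -6.
K = max(G, J) - 4  [with G=0, J=-6]  = -4
L = 3K + 3  [with K=-4]  = -9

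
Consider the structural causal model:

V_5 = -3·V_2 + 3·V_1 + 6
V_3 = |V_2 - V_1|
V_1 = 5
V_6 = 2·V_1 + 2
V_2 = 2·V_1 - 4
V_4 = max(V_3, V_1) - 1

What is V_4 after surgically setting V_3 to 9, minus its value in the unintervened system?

4

The intervention breaks the incoming arrows to V_3: V_3 = |V_2 - V_1| no longer applies, and V_3 = 9.
V_4 = max(V_3, V_1) - 1  [with V_3=9, V_1=5]  = 8
Without intervention: V_2 = 2·V_1 - 4  [with V_1=5]  = 6; V_3 = |V_2 - V_1|  [with V_2=6, V_1=5]  = 1; V_4 = max(V_3, V_1) - 1  [with V_3=1, V_1=5]  = 4.
Change = 8 − 4 = 4.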